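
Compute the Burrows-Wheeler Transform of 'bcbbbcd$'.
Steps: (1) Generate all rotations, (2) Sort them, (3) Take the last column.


Rotations (sorted):
  0: $bcbbbcd -> last char: d
  1: bbbcd$bc -> last char: c
  2: bbcd$bcb -> last char: b
  3: bcbbbcd$ -> last char: $
  4: bcd$bcbb -> last char: b
  5: cbbbcd$b -> last char: b
  6: cd$bcbbb -> last char: b
  7: d$bcbbbc -> last char: c


BWT = dcb$bbbc


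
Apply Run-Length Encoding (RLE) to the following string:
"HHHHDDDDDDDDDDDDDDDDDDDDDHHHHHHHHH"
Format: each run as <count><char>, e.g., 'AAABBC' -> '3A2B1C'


Scanning runs left to right:
  i=0: run of 'H' x 4 -> '4H'
  i=4: run of 'D' x 21 -> '21D'
  i=25: run of 'H' x 9 -> '9H'

RLE = 4H21D9H


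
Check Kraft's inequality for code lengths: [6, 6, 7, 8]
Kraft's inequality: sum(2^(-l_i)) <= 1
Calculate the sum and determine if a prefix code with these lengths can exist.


Sum = 2^(-6) + 2^(-6) + 2^(-7) + 2^(-8)
    = 0.015625 + 0.015625 + 0.0078125 + 0.00390625
    = 11/256 = 0.04296875
Since 0.04296875 <= 1, Kraft's inequality IS satisfied.
A prefix code with these lengths CAN exist.

Kraft sum = 0.04296875. Satisfied.


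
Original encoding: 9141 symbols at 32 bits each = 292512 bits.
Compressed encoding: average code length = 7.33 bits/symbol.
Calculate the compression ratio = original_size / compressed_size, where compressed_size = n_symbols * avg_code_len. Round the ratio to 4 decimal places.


original_size = n_symbols * orig_bits = 9141 * 32 = 292512 bits
compressed_size = n_symbols * avg_code_len = 9141 * 7.33 = 67003.53 bits
ratio = original_size / compressed_size = 292512 / 67003.53 = 4.3656

Compression ratio = 4.3656


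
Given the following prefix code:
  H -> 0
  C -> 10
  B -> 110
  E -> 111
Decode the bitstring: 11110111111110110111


Decoding step by step:
Bits 111 -> E
Bits 10 -> C
Bits 111 -> E
Bits 111 -> E
Bits 110 -> B
Bits 110 -> B
Bits 111 -> E


Decoded message: ECEEBBE


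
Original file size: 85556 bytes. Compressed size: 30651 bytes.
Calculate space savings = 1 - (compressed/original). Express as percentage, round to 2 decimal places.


ratio = compressed/original = 30651/85556 = 0.358257
savings = 1 - ratio = 1 - 0.358257 = 0.641743
as a percentage: 0.641743 * 100 = 64.17%

Space savings = 1 - 30651/85556 = 64.17%


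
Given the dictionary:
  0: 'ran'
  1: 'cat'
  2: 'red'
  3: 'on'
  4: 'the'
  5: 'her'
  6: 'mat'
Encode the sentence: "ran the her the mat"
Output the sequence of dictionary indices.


Look up each word in the dictionary:
  'ran' -> 0
  'the' -> 4
  'her' -> 5
  'the' -> 4
  'mat' -> 6

Encoded: [0, 4, 5, 4, 6]


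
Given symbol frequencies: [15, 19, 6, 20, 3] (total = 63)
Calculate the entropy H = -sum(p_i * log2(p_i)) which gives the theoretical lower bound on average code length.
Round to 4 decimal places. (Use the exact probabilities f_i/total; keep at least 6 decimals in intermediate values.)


Per-symbol terms -p_i * log2(p_i) with p_i = f_i/63:
  p = 15/63 = 0.238095: log2(p) = -2.070389, -p*log2(p) = 0.492950
  p = 19/63 = 0.301587: log2(p) = -1.729352, -p*log2(p) = 0.521551
  p = 6/63 = 0.095238: log2(p) = -3.392317, -p*log2(p) = 0.323078
  p = 20/63 = 0.317460: log2(p) = -1.655352, -p*log2(p) = 0.525509
  p = 3/63 = 0.047619: log2(p) = -4.392317, -p*log2(p) = 0.209158
H = 0.492950 + 0.521551 + 0.323078 + 0.525509 + 0.209158 = 2.072246

H = 2.0722 bits/symbol


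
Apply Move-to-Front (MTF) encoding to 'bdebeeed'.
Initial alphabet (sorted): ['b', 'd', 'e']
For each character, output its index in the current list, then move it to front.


MTF encoding:
'b': index 0 in ['b', 'd', 'e'] -> ['b', 'd', 'e']
'd': index 1 in ['b', 'd', 'e'] -> ['d', 'b', 'e']
'e': index 2 in ['d', 'b', 'e'] -> ['e', 'd', 'b']
'b': index 2 in ['e', 'd', 'b'] -> ['b', 'e', 'd']
'e': index 1 in ['b', 'e', 'd'] -> ['e', 'b', 'd']
'e': index 0 in ['e', 'b', 'd'] -> ['e', 'b', 'd']
'e': index 0 in ['e', 'b', 'd'] -> ['e', 'b', 'd']
'd': index 2 in ['e', 'b', 'd'] -> ['d', 'e', 'b']


Output: [0, 1, 2, 2, 1, 0, 0, 2]


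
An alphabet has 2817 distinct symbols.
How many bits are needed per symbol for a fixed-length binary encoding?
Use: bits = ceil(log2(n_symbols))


log2(2817) = 11.4599
Bracket: 2^11 = 2048 < 2817 <= 2^12 = 4096
So ceil(log2(2817)) = 12

bits = ceil(log2(2817)) = ceil(11.4599) = 12 bits


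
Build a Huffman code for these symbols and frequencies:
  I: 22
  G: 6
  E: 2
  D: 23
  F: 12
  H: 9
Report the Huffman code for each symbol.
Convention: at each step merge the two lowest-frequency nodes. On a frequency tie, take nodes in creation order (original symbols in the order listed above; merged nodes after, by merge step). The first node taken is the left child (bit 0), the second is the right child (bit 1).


Huffman tree construction:
Step 1: Merge E(2) + G(6) = 8
Step 2: Merge (E+G)(8) + H(9) = 17
Step 3: Merge F(12) + ((E+G)+H)(17) = 29
Step 4: Merge I(22) + D(23) = 45
Step 5: Merge (F+((E+G)+H))(29) + (I+D)(45) = 74
Read each symbol's code off the tree from the root (left child = 0, right child = 1).

Codes:
  I: 10 (length 2)
  G: 0101 (length 4)
  E: 0100 (length 4)
  D: 11 (length 2)
  F: 00 (length 2)
  H: 011 (length 3)
Average code length: 173/74 = 2.3378 bits/symbol


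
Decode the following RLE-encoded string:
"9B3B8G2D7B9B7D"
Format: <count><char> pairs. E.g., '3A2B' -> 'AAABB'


Expanding each <count><char> pair:
  9B -> 'BBBBBBBBB'
  3B -> 'BBB'
  8G -> 'GGGGGGGG'
  2D -> 'DD'
  7B -> 'BBBBBBB'
  9B -> 'BBBBBBBBB'
  7D -> 'DDDDDDD'

Decoded = BBBBBBBBBBBBGGGGGGGGDDBBBBBBBBBBBBBBBBDDDDDDD


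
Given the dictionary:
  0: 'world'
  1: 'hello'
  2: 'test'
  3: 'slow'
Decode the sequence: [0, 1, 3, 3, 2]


Look up each index in the dictionary:
  0 -> 'world'
  1 -> 'hello'
  3 -> 'slow'
  3 -> 'slow'
  2 -> 'test'

Decoded: "world hello slow slow test"


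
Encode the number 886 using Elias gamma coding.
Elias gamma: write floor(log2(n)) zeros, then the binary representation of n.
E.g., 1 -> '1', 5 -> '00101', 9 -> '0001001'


num_bits = floor(log2(886)) + 1 = 10
leading_zeros = num_bits - 1 = 9
binary(886) = 1101110110

Elias gamma(886) = '000000000' + '1101110110' = 0000000001101110110 (19 bits)


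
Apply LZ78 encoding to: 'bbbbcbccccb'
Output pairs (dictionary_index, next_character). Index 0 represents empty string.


LZ78 encoding steps:
Dictionary: {0: ''}
Step 1: w='' (idx 0), next='b' -> output (0, 'b'), add 'b' as idx 1
Step 2: w='b' (idx 1), next='b' -> output (1, 'b'), add 'bb' as idx 2
Step 3: w='b' (idx 1), next='c' -> output (1, 'c'), add 'bc' as idx 3
Step 4: w='bc' (idx 3), next='c' -> output (3, 'c'), add 'bcc' as idx 4
Step 5: w='' (idx 0), next='c' -> output (0, 'c'), add 'c' as idx 5
Step 6: w='c' (idx 5), next='b' -> output (5, 'b'), add 'cb' as idx 6


Encoded: [(0, 'b'), (1, 'b'), (1, 'c'), (3, 'c'), (0, 'c'), (5, 'b')]


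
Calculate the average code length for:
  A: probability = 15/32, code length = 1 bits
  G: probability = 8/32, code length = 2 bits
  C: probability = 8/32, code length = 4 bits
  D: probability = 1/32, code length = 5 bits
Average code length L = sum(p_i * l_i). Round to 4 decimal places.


Weighted contributions p_i * l_i:
  A: (15/32) * 1 = 15/32
  G: (8/32) * 2 = 16/32
  C: (8/32) * 4 = 32/32
  D: (1/32) * 5 = 5/32
Sum = (15 + 16 + 32 + 5)/32 = 68/32

L = 68/32 = 2.1250 bits/symbol


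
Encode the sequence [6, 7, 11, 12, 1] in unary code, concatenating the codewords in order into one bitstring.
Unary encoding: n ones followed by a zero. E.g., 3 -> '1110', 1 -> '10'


Encode each number as n ones followed by a terminating 0:
  6 -> 1111110 (7 bits)
  7 -> 11111110 (8 bits)
  11 -> 111111111110 (12 bits)
  12 -> 1111111111110 (13 bits)
  1 -> 10 (2 bits)
Total length = 7 + 8 + 12 + 13 + 2 = 42 bits.

Unary([6, 7, 11, 12, 1]) = 111111011111110111111111110111111111111010 (42 bits)


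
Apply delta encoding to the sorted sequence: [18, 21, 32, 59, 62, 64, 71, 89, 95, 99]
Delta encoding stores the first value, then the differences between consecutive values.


First value: 18
Deltas:
  21 - 18 = 3
  32 - 21 = 11
  59 - 32 = 27
  62 - 59 = 3
  64 - 62 = 2
  71 - 64 = 7
  89 - 71 = 18
  95 - 89 = 6
  99 - 95 = 4


Delta encoded: [18, 3, 11, 27, 3, 2, 7, 18, 6, 4]


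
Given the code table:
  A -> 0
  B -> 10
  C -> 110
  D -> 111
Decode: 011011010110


Decoding:
0 -> A
110 -> C
110 -> C
10 -> B
110 -> C


Result: ACCBC


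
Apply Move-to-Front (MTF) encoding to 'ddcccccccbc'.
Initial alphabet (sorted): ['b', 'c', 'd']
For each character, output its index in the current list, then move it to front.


MTF encoding:
'd': index 2 in ['b', 'c', 'd'] -> ['d', 'b', 'c']
'd': index 0 in ['d', 'b', 'c'] -> ['d', 'b', 'c']
'c': index 2 in ['d', 'b', 'c'] -> ['c', 'd', 'b']
'c': index 0 in ['c', 'd', 'b'] -> ['c', 'd', 'b']
'c': index 0 in ['c', 'd', 'b'] -> ['c', 'd', 'b']
'c': index 0 in ['c', 'd', 'b'] -> ['c', 'd', 'b']
'c': index 0 in ['c', 'd', 'b'] -> ['c', 'd', 'b']
'c': index 0 in ['c', 'd', 'b'] -> ['c', 'd', 'b']
'c': index 0 in ['c', 'd', 'b'] -> ['c', 'd', 'b']
'b': index 2 in ['c', 'd', 'b'] -> ['b', 'c', 'd']
'c': index 1 in ['b', 'c', 'd'] -> ['c', 'b', 'd']


Output: [2, 0, 2, 0, 0, 0, 0, 0, 0, 2, 1]


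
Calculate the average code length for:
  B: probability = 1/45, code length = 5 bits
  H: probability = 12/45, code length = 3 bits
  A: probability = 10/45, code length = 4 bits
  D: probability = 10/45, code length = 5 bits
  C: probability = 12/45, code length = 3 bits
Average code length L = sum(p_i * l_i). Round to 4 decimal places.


Weighted contributions p_i * l_i:
  B: (1/45) * 5 = 5/45
  H: (12/45) * 3 = 36/45
  A: (10/45) * 4 = 40/45
  D: (10/45) * 5 = 50/45
  C: (12/45) * 3 = 36/45
Sum = (5 + 36 + 40 + 50 + 36)/45 = 167/45

L = 167/45 = 3.7111 bits/symbol


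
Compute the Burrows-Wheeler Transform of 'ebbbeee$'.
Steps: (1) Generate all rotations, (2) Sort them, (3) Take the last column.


Rotations (sorted):
  0: $ebbbeee -> last char: e
  1: bbbeee$e -> last char: e
  2: bbeee$eb -> last char: b
  3: beee$ebb -> last char: b
  4: e$ebbbee -> last char: e
  5: ebbbeee$ -> last char: $
  6: ee$ebbbe -> last char: e
  7: eee$ebbb -> last char: b


BWT = eebbe$eb


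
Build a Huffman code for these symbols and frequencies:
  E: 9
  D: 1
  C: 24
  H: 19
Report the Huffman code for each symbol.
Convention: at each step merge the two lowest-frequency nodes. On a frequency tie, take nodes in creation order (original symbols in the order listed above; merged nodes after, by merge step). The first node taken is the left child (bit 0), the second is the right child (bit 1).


Huffman tree construction:
Step 1: Merge D(1) + E(9) = 10
Step 2: Merge (D+E)(10) + H(19) = 29
Step 3: Merge C(24) + ((D+E)+H)(29) = 53
Read each symbol's code off the tree from the root (left child = 0, right child = 1).

Codes:
  E: 101 (length 3)
  D: 100 (length 3)
  C: 0 (length 1)
  H: 11 (length 2)
Average code length: 92/53 = 1.7358 bits/symbol


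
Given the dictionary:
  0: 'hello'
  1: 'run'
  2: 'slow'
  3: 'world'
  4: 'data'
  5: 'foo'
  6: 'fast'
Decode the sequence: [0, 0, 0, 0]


Look up each index in the dictionary:
  0 -> 'hello'
  0 -> 'hello'
  0 -> 'hello'
  0 -> 'hello'

Decoded: "hello hello hello hello"


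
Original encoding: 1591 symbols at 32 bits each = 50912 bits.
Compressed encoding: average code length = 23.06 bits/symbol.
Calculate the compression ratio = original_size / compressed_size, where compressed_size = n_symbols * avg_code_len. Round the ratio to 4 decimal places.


original_size = n_symbols * orig_bits = 1591 * 32 = 50912 bits
compressed_size = n_symbols * avg_code_len = 1591 * 23.06 = 36688.46 bits
ratio = original_size / compressed_size = 50912 / 36688.46 = 1.3877

Compression ratio = 1.3877


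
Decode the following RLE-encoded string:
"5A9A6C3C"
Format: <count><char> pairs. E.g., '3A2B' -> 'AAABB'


Expanding each <count><char> pair:
  5A -> 'AAAAA'
  9A -> 'AAAAAAAAA'
  6C -> 'CCCCCC'
  3C -> 'CCC'

Decoded = AAAAAAAAAAAAAACCCCCCCCC


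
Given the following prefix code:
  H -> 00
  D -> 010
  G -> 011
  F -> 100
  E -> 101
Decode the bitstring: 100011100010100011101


Decoding step by step:
Bits 100 -> F
Bits 011 -> G
Bits 100 -> F
Bits 010 -> D
Bits 100 -> F
Bits 011 -> G
Bits 101 -> E


Decoded message: FGFDFGE


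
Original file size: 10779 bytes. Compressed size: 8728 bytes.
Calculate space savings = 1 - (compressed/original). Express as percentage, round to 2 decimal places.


ratio = compressed/original = 8728/10779 = 0.809723
savings = 1 - ratio = 1 - 0.809723 = 0.190277
as a percentage: 0.190277 * 100 = 19.03%

Space savings = 1 - 8728/10779 = 19.03%


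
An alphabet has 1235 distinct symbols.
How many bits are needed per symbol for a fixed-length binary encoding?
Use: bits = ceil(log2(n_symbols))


log2(1235) = 10.2703
Bracket: 2^10 = 1024 < 1235 <= 2^11 = 2048
So ceil(log2(1235)) = 11

bits = ceil(log2(1235)) = ceil(10.2703) = 11 bits


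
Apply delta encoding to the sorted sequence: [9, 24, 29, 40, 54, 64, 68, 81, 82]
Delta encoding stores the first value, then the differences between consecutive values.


First value: 9
Deltas:
  24 - 9 = 15
  29 - 24 = 5
  40 - 29 = 11
  54 - 40 = 14
  64 - 54 = 10
  68 - 64 = 4
  81 - 68 = 13
  82 - 81 = 1


Delta encoded: [9, 15, 5, 11, 14, 10, 4, 13, 1]


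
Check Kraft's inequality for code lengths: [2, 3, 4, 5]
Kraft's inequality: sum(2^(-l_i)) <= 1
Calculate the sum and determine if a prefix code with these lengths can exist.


Sum = 2^(-2) + 2^(-3) + 2^(-4) + 2^(-5)
    = 0.25 + 0.125 + 0.0625 + 0.03125
    = 15/32 = 0.46875
Since 0.46875 <= 1, Kraft's inequality IS satisfied.
A prefix code with these lengths CAN exist.

Kraft sum = 0.46875. Satisfied.


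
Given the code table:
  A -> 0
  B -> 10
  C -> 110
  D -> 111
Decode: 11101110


Decoding:
111 -> D
0 -> A
111 -> D
0 -> A


Result: DADA


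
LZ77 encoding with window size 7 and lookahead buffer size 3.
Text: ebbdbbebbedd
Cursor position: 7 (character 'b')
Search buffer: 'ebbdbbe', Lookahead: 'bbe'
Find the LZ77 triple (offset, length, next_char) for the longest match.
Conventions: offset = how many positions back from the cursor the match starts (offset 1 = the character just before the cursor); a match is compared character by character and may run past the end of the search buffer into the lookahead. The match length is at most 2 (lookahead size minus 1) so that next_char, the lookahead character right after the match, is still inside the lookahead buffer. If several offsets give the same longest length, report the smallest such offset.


Try each offset into the search buffer:
  offset=1 (pos 6, char 'e'): match length 0
  offset=2 (pos 5, char 'b'): match length 1
  offset=3 (pos 4, char 'b'): match length 2
  offset=4 (pos 3, char 'd'): match length 0
  offset=5 (pos 2, char 'b'): match length 1
  offset=6 (pos 1, char 'b'): match length 2
  offset=7 (pos 0, char 'e'): match length 0
Longest match has length 2, found at offsets 3, 6; take the smallest, offset 3.
next_char = character at position 7 + 2 = 9 -> 'e'

Best match: offset=3, length=2 (matching 'bb' starting at position 4)
LZ77 triple: (3, 2, 'e')


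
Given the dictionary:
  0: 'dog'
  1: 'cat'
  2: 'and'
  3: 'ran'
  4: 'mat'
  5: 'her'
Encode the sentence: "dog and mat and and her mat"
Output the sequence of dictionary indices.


Look up each word in the dictionary:
  'dog' -> 0
  'and' -> 2
  'mat' -> 4
  'and' -> 2
  'and' -> 2
  'her' -> 5
  'mat' -> 4

Encoded: [0, 2, 4, 2, 2, 5, 4]


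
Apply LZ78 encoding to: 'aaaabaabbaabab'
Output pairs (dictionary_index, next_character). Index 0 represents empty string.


LZ78 encoding steps:
Dictionary: {0: ''}
Step 1: w='' (idx 0), next='a' -> output (0, 'a'), add 'a' as idx 1
Step 2: w='a' (idx 1), next='a' -> output (1, 'a'), add 'aa' as idx 2
Step 3: w='a' (idx 1), next='b' -> output (1, 'b'), add 'ab' as idx 3
Step 4: w='aa' (idx 2), next='b' -> output (2, 'b'), add 'aab' as idx 4
Step 5: w='' (idx 0), next='b' -> output (0, 'b'), add 'b' as idx 5
Step 6: w='aab' (idx 4), next='a' -> output (4, 'a'), add 'aaba' as idx 6
Step 7: w='b' (idx 5), end of input -> output (5, '')


Encoded: [(0, 'a'), (1, 'a'), (1, 'b'), (2, 'b'), (0, 'b'), (4, 'a'), (5, '')]


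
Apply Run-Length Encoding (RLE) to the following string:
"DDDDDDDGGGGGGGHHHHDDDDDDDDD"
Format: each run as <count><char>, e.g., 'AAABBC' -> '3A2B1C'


Scanning runs left to right:
  i=0: run of 'D' x 7 -> '7D'
  i=7: run of 'G' x 7 -> '7G'
  i=14: run of 'H' x 4 -> '4H'
  i=18: run of 'D' x 9 -> '9D'

RLE = 7D7G4H9D


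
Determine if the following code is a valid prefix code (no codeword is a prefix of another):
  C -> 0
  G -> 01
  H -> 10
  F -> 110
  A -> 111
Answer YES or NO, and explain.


Checking each pair (does one codeword prefix another?):
  C='0' vs G='01': prefix -- VIOLATION

NO -- this is NOT a valid prefix code. C (0) is a prefix of G (01).


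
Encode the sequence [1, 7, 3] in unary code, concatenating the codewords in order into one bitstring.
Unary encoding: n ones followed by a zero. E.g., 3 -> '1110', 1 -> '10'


Encode each number as n ones followed by a terminating 0:
  1 -> 10 (2 bits)
  7 -> 11111110 (8 bits)
  3 -> 1110 (4 bits)
Total length = 2 + 8 + 4 = 14 bits.

Unary([1, 7, 3]) = 10111111101110 (14 bits)


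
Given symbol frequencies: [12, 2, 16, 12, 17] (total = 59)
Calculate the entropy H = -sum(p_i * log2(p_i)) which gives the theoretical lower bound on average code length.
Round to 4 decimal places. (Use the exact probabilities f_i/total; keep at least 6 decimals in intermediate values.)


Per-symbol terms -p_i * log2(p_i) with p_i = f_i/59:
  p = 12/59 = 0.203390: log2(p) = -2.297681, -p*log2(p) = 0.467325
  p = 2/59 = 0.033898: log2(p) = -4.882643, -p*log2(p) = 0.165513
  p = 16/59 = 0.271186: log2(p) = -1.882643, -p*log2(p) = 0.510547
  p = 12/59 = 0.203390: log2(p) = -2.297681, -p*log2(p) = 0.467325
  p = 17/59 = 0.288136: log2(p) = -1.795180, -p*log2(p) = 0.517255
H = 0.467325 + 0.165513 + 0.510547 + 0.467325 + 0.517255 = 2.127965

H = 2.128 bits/symbol


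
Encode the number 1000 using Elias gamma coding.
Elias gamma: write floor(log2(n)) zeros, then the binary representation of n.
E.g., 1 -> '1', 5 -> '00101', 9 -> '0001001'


num_bits = floor(log2(1000)) + 1 = 10
leading_zeros = num_bits - 1 = 9
binary(1000) = 1111101000

Elias gamma(1000) = '000000000' + '1111101000' = 0000000001111101000 (19 bits)


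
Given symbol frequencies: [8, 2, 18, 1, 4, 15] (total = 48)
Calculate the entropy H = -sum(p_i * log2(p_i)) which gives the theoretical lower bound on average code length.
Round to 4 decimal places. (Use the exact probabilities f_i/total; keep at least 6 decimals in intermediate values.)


Per-symbol terms -p_i * log2(p_i) with p_i = f_i/48:
  p = 8/48 = 0.166667: log2(p) = -2.584963, -p*log2(p) = 0.430827
  p = 2/48 = 0.041667: log2(p) = -4.584963, -p*log2(p) = 0.191040
  p = 18/48 = 0.375000: log2(p) = -1.415037, -p*log2(p) = 0.530639
  p = 1/48 = 0.020833: log2(p) = -5.584963, -p*log2(p) = 0.116353
  p = 4/48 = 0.083333: log2(p) = -3.584963, -p*log2(p) = 0.298747
  p = 15/48 = 0.312500: log2(p) = -1.678072, -p*log2(p) = 0.524397
H = 0.430827 + 0.191040 + 0.530639 + 0.116353 + 0.298747 + 0.524397 = 2.092003

H = 2.092 bits/symbol


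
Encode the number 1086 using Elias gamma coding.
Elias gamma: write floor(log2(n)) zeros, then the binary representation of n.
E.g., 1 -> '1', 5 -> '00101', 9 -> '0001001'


num_bits = floor(log2(1086)) + 1 = 11
leading_zeros = num_bits - 1 = 10
binary(1086) = 10000111110

Elias gamma(1086) = '0000000000' + '10000111110' = 000000000010000111110 (21 bits)


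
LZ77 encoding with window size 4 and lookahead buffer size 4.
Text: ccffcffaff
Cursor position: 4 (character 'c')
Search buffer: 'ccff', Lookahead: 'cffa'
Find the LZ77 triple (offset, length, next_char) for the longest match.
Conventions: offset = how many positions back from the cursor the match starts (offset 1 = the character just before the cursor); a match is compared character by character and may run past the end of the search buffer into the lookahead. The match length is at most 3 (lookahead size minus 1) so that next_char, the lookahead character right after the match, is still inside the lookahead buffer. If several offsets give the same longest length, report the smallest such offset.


Try each offset into the search buffer:
  offset=1 (pos 3, char 'f'): match length 0
  offset=2 (pos 2, char 'f'): match length 0
  offset=3 (pos 1, char 'c'): match length 3
  offset=4 (pos 0, char 'c'): match length 1
Longest match has length 3 at offset 3.
next_char = character at position 4 + 3 = 7 -> 'a'

Best match: offset=3, length=3 (matching 'cff' starting at position 1)
LZ77 triple: (3, 3, 'a')


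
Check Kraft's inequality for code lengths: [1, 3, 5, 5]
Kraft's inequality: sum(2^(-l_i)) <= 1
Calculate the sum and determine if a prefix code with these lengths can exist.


Sum = 2^(-1) + 2^(-3) + 2^(-5) + 2^(-5)
    = 0.5 + 0.125 + 0.03125 + 0.03125
    = 22/32 = 0.6875
Since 0.6875 <= 1, Kraft's inequality IS satisfied.
A prefix code with these lengths CAN exist.

Kraft sum = 0.6875. Satisfied.


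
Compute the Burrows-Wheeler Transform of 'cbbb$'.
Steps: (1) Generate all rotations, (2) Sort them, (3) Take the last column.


Rotations (sorted):
  0: $cbbb -> last char: b
  1: b$cbb -> last char: b
  2: bb$cb -> last char: b
  3: bbb$c -> last char: c
  4: cbbb$ -> last char: $


BWT = bbbc$


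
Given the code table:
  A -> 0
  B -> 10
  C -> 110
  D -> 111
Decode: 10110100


Decoding:
10 -> B
110 -> C
10 -> B
0 -> A


Result: BCBA


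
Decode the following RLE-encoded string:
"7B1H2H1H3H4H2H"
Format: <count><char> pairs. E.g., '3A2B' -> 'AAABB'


Expanding each <count><char> pair:
  7B -> 'BBBBBBB'
  1H -> 'H'
  2H -> 'HH'
  1H -> 'H'
  3H -> 'HHH'
  4H -> 'HHHH'
  2H -> 'HH'

Decoded = BBBBBBBHHHHHHHHHHHHH


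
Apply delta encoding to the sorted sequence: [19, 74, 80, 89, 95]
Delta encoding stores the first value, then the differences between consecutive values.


First value: 19
Deltas:
  74 - 19 = 55
  80 - 74 = 6
  89 - 80 = 9
  95 - 89 = 6


Delta encoded: [19, 55, 6, 9, 6]


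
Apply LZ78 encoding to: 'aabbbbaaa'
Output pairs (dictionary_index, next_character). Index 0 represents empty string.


LZ78 encoding steps:
Dictionary: {0: ''}
Step 1: w='' (idx 0), next='a' -> output (0, 'a'), add 'a' as idx 1
Step 2: w='a' (idx 1), next='b' -> output (1, 'b'), add 'ab' as idx 2
Step 3: w='' (idx 0), next='b' -> output (0, 'b'), add 'b' as idx 3
Step 4: w='b' (idx 3), next='b' -> output (3, 'b'), add 'bb' as idx 4
Step 5: w='a' (idx 1), next='a' -> output (1, 'a'), add 'aa' as idx 5
Step 6: w='a' (idx 1), end of input -> output (1, '')


Encoded: [(0, 'a'), (1, 'b'), (0, 'b'), (3, 'b'), (1, 'a'), (1, '')]


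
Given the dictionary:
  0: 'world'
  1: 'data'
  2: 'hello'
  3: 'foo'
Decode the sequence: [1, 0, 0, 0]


Look up each index in the dictionary:
  1 -> 'data'
  0 -> 'world'
  0 -> 'world'
  0 -> 'world'

Decoded: "data world world world"


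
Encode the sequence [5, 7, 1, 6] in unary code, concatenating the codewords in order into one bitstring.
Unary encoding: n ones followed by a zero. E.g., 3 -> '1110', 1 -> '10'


Encode each number as n ones followed by a terminating 0:
  5 -> 111110 (6 bits)
  7 -> 11111110 (8 bits)
  1 -> 10 (2 bits)
  6 -> 1111110 (7 bits)
Total length = 6 + 8 + 2 + 7 = 23 bits.

Unary([5, 7, 1, 6]) = 11111011111110101111110 (23 bits)


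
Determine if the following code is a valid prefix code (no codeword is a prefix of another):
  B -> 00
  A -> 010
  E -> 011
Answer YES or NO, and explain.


Checking each pair (does one codeword prefix another?):
  B='00' vs A='010': no prefix
  B='00' vs E='011': no prefix
  A='010' vs B='00': no prefix
  A='010' vs E='011': no prefix
  E='011' vs B='00': no prefix
  E='011' vs A='010': no prefix
No violation found over all pairs.

YES -- this is a valid prefix code. No codeword is a prefix of any other codeword.


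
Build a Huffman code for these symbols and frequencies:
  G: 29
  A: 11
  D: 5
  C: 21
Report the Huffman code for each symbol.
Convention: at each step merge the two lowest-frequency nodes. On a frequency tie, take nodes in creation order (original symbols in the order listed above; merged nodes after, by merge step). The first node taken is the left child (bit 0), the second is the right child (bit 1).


Huffman tree construction:
Step 1: Merge D(5) + A(11) = 16
Step 2: Merge (D+A)(16) + C(21) = 37
Step 3: Merge G(29) + ((D+A)+C)(37) = 66
Read each symbol's code off the tree from the root (left child = 0, right child = 1).

Codes:
  G: 0 (length 1)
  A: 101 (length 3)
  D: 100 (length 3)
  C: 11 (length 2)
Average code length: 119/66 = 1.8030 bits/symbol


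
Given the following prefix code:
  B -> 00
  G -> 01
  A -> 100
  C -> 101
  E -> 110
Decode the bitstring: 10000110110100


Decoding step by step:
Bits 100 -> A
Bits 00 -> B
Bits 110 -> E
Bits 110 -> E
Bits 100 -> A


Decoded message: ABEEA


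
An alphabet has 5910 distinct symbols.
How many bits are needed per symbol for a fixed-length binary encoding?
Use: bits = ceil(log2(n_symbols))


log2(5910) = 12.5289
Bracket: 2^12 = 4096 < 5910 <= 2^13 = 8192
So ceil(log2(5910)) = 13

bits = ceil(log2(5910)) = ceil(12.5289) = 13 bits


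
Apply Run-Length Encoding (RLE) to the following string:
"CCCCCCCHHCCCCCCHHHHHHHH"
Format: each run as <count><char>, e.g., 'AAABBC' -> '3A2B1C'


Scanning runs left to right:
  i=0: run of 'C' x 7 -> '7C'
  i=7: run of 'H' x 2 -> '2H'
  i=9: run of 'C' x 6 -> '6C'
  i=15: run of 'H' x 8 -> '8H'

RLE = 7C2H6C8H


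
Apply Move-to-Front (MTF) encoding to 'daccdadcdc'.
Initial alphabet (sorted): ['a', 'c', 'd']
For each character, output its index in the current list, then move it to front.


MTF encoding:
'd': index 2 in ['a', 'c', 'd'] -> ['d', 'a', 'c']
'a': index 1 in ['d', 'a', 'c'] -> ['a', 'd', 'c']
'c': index 2 in ['a', 'd', 'c'] -> ['c', 'a', 'd']
'c': index 0 in ['c', 'a', 'd'] -> ['c', 'a', 'd']
'd': index 2 in ['c', 'a', 'd'] -> ['d', 'c', 'a']
'a': index 2 in ['d', 'c', 'a'] -> ['a', 'd', 'c']
'd': index 1 in ['a', 'd', 'c'] -> ['d', 'a', 'c']
'c': index 2 in ['d', 'a', 'c'] -> ['c', 'd', 'a']
'd': index 1 in ['c', 'd', 'a'] -> ['d', 'c', 'a']
'c': index 1 in ['d', 'c', 'a'] -> ['c', 'd', 'a']


Output: [2, 1, 2, 0, 2, 2, 1, 2, 1, 1]


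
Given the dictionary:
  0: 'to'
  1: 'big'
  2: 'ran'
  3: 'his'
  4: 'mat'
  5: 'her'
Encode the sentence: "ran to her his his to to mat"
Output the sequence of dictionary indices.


Look up each word in the dictionary:
  'ran' -> 2
  'to' -> 0
  'her' -> 5
  'his' -> 3
  'his' -> 3
  'to' -> 0
  'to' -> 0
  'mat' -> 4

Encoded: [2, 0, 5, 3, 3, 0, 0, 4]


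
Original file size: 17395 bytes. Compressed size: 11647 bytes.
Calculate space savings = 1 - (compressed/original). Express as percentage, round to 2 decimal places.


ratio = compressed/original = 11647/17395 = 0.66956
savings = 1 - ratio = 1 - 0.66956 = 0.33044
as a percentage: 0.33044 * 100 = 33.04%

Space savings = 1 - 11647/17395 = 33.04%


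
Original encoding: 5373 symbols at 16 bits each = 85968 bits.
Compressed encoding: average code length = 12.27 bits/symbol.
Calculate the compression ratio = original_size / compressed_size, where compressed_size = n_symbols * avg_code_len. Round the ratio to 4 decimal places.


original_size = n_symbols * orig_bits = 5373 * 16 = 85968 bits
compressed_size = n_symbols * avg_code_len = 5373 * 12.27 = 65926.71 bits
ratio = original_size / compressed_size = 85968 / 65926.71 = 1.304

Compression ratio = 1.304


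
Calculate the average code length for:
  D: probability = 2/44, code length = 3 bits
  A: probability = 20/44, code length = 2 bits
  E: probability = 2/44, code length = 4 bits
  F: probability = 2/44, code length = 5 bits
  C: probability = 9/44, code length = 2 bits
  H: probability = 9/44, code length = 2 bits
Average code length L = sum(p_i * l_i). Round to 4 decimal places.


Weighted contributions p_i * l_i:
  D: (2/44) * 3 = 6/44
  A: (20/44) * 2 = 40/44
  E: (2/44) * 4 = 8/44
  F: (2/44) * 5 = 10/44
  C: (9/44) * 2 = 18/44
  H: (9/44) * 2 = 18/44
Sum = (6 + 40 + 8 + 10 + 18 + 18)/44 = 100/44

L = 100/44 = 2.2727 bits/symbol


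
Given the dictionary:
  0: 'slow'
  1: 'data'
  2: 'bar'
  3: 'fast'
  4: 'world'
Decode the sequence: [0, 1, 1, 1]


Look up each index in the dictionary:
  0 -> 'slow'
  1 -> 'data'
  1 -> 'data'
  1 -> 'data'

Decoded: "slow data data data"


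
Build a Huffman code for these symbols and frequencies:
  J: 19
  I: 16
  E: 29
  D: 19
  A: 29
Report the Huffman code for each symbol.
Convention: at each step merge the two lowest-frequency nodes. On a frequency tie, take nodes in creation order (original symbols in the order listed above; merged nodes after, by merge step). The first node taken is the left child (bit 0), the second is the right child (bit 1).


Huffman tree construction:
Step 1: Merge I(16) + J(19) = 35
Step 2: Merge D(19) + E(29) = 48
Step 3: Merge A(29) + (I+J)(35) = 64
Step 4: Merge (D+E)(48) + (A+(I+J))(64) = 112
Read each symbol's code off the tree from the root (left child = 0, right child = 1).

Codes:
  J: 111 (length 3)
  I: 110 (length 3)
  E: 01 (length 2)
  D: 00 (length 2)
  A: 10 (length 2)
Average code length: 259/112 = 2.3125 bits/symbol


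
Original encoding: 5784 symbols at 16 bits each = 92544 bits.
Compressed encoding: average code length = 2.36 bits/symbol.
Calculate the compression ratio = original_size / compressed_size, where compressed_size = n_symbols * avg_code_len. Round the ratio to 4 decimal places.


original_size = n_symbols * orig_bits = 5784 * 16 = 92544 bits
compressed_size = n_symbols * avg_code_len = 5784 * 2.36 = 13650.24 bits
ratio = original_size / compressed_size = 92544 / 13650.24 = 6.7797

Compression ratio = 6.7797


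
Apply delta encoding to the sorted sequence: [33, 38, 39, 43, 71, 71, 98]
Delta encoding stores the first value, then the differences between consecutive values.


First value: 33
Deltas:
  38 - 33 = 5
  39 - 38 = 1
  43 - 39 = 4
  71 - 43 = 28
  71 - 71 = 0
  98 - 71 = 27


Delta encoded: [33, 5, 1, 4, 28, 0, 27]


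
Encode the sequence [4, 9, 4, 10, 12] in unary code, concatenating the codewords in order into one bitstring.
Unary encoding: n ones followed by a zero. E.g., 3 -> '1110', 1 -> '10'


Encode each number as n ones followed by a terminating 0:
  4 -> 11110 (5 bits)
  9 -> 1111111110 (10 bits)
  4 -> 11110 (5 bits)
  10 -> 11111111110 (11 bits)
  12 -> 1111111111110 (13 bits)
Total length = 5 + 10 + 5 + 11 + 13 = 44 bits.

Unary([4, 9, 4, 10, 12]) = 11110111111111011110111111111101111111111110 (44 bits)


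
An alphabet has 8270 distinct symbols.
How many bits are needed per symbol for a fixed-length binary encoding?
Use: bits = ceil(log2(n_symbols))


log2(8270) = 13.0137
Bracket: 2^13 = 8192 < 8270 <= 2^14 = 16384
So ceil(log2(8270)) = 14

bits = ceil(log2(8270)) = ceil(13.0137) = 14 bits


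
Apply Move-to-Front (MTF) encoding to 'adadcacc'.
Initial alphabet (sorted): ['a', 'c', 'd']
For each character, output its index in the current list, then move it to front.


MTF encoding:
'a': index 0 in ['a', 'c', 'd'] -> ['a', 'c', 'd']
'd': index 2 in ['a', 'c', 'd'] -> ['d', 'a', 'c']
'a': index 1 in ['d', 'a', 'c'] -> ['a', 'd', 'c']
'd': index 1 in ['a', 'd', 'c'] -> ['d', 'a', 'c']
'c': index 2 in ['d', 'a', 'c'] -> ['c', 'd', 'a']
'a': index 2 in ['c', 'd', 'a'] -> ['a', 'c', 'd']
'c': index 1 in ['a', 'c', 'd'] -> ['c', 'a', 'd']
'c': index 0 in ['c', 'a', 'd'] -> ['c', 'a', 'd']


Output: [0, 2, 1, 1, 2, 2, 1, 0]


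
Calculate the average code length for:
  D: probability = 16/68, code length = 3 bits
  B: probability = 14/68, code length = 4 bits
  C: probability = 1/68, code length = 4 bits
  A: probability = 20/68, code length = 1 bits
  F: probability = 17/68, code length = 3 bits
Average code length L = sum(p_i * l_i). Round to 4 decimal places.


Weighted contributions p_i * l_i:
  D: (16/68) * 3 = 48/68
  B: (14/68) * 4 = 56/68
  C: (1/68) * 4 = 4/68
  A: (20/68) * 1 = 20/68
  F: (17/68) * 3 = 51/68
Sum = (48 + 56 + 4 + 20 + 51)/68 = 179/68

L = 179/68 = 2.6324 bits/symbol


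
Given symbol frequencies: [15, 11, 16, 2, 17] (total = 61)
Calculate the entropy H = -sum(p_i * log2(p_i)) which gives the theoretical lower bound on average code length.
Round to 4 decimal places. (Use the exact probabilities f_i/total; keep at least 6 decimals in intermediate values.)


Per-symbol terms -p_i * log2(p_i) with p_i = f_i/61:
  p = 15/61 = 0.245902: log2(p) = -2.023847, -p*log2(p) = 0.497667
  p = 11/61 = 0.180328: log2(p) = -2.471306, -p*log2(p) = 0.445645
  p = 16/61 = 0.262295: log2(p) = -1.930737, -p*log2(p) = 0.506423
  p = 2/61 = 0.032787: log2(p) = -4.930737, -p*log2(p) = 0.161664
  p = 17/61 = 0.278689: log2(p) = -1.843274, -p*log2(p) = 0.513699
H = 0.497667 + 0.445645 + 0.506423 + 0.161664 + 0.513699 = 2.125098

H = 2.1251 bits/symbol


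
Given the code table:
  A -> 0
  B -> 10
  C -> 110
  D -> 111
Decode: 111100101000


Decoding:
111 -> D
10 -> B
0 -> A
10 -> B
10 -> B
0 -> A
0 -> A


Result: DBABBAA


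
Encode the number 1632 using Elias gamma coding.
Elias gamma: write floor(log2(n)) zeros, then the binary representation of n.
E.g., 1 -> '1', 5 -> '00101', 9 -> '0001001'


num_bits = floor(log2(1632)) + 1 = 11
leading_zeros = num_bits - 1 = 10
binary(1632) = 11001100000

Elias gamma(1632) = '0000000000' + '11001100000' = 000000000011001100000 (21 bits)


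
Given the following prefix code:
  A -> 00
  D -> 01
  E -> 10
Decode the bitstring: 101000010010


Decoding step by step:
Bits 10 -> E
Bits 10 -> E
Bits 00 -> A
Bits 01 -> D
Bits 00 -> A
Bits 10 -> E


Decoded message: EEADAE


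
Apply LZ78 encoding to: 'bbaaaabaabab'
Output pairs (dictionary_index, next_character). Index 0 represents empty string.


LZ78 encoding steps:
Dictionary: {0: ''}
Step 1: w='' (idx 0), next='b' -> output (0, 'b'), add 'b' as idx 1
Step 2: w='b' (idx 1), next='a' -> output (1, 'a'), add 'ba' as idx 2
Step 3: w='' (idx 0), next='a' -> output (0, 'a'), add 'a' as idx 3
Step 4: w='a' (idx 3), next='a' -> output (3, 'a'), add 'aa' as idx 4
Step 5: w='ba' (idx 2), next='a' -> output (2, 'a'), add 'baa' as idx 5
Step 6: w='ba' (idx 2), next='b' -> output (2, 'b'), add 'bab' as idx 6


Encoded: [(0, 'b'), (1, 'a'), (0, 'a'), (3, 'a'), (2, 'a'), (2, 'b')]


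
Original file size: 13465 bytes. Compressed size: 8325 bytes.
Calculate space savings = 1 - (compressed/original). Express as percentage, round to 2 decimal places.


ratio = compressed/original = 8325/13465 = 0.61827
savings = 1 - ratio = 1 - 0.61827 = 0.38173
as a percentage: 0.38173 * 100 = 38.17%

Space savings = 1 - 8325/13465 = 38.17%


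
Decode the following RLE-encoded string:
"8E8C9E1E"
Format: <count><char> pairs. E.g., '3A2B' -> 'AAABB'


Expanding each <count><char> pair:
  8E -> 'EEEEEEEE'
  8C -> 'CCCCCCCC'
  9E -> 'EEEEEEEEE'
  1E -> 'E'

Decoded = EEEEEEEECCCCCCCCEEEEEEEEEE


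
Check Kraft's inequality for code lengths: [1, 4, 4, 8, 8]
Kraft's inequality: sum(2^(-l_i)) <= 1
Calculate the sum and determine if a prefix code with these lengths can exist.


Sum = 2^(-1) + 2^(-4) + 2^(-4) + 2^(-8) + 2^(-8)
    = 0.5 + 0.0625 + 0.0625 + 0.00390625 + 0.00390625
    = 162/256 = 0.6328125
Since 0.6328125 <= 1, Kraft's inequality IS satisfied.
A prefix code with these lengths CAN exist.

Kraft sum = 0.6328125. Satisfied.


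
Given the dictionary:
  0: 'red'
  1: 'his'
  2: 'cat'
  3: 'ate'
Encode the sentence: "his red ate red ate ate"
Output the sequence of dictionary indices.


Look up each word in the dictionary:
  'his' -> 1
  'red' -> 0
  'ate' -> 3
  'red' -> 0
  'ate' -> 3
  'ate' -> 3

Encoded: [1, 0, 3, 0, 3, 3]


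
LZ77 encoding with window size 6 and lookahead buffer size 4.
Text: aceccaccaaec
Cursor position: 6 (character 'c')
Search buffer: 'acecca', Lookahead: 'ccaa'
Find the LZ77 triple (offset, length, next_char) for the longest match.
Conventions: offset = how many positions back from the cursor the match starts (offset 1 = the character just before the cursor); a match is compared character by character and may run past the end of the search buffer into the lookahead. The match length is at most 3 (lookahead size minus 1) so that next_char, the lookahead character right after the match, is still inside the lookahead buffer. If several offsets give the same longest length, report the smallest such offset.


Try each offset into the search buffer:
  offset=1 (pos 5, char 'a'): match length 0
  offset=2 (pos 4, char 'c'): match length 1
  offset=3 (pos 3, char 'c'): match length 3
  offset=4 (pos 2, char 'e'): match length 0
  offset=5 (pos 1, char 'c'): match length 1
  offset=6 (pos 0, char 'a'): match length 0
Longest match has length 3 at offset 3.
next_char = character at position 6 + 3 = 9 -> 'a'

Best match: offset=3, length=3 (matching 'cca' starting at position 3)
LZ77 triple: (3, 3, 'a')


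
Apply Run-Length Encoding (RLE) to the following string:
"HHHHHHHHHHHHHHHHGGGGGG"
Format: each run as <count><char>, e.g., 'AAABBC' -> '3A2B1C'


Scanning runs left to right:
  i=0: run of 'H' x 16 -> '16H'
  i=16: run of 'G' x 6 -> '6G'

RLE = 16H6G


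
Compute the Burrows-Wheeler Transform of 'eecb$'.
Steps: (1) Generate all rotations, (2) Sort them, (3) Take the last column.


Rotations (sorted):
  0: $eecb -> last char: b
  1: b$eec -> last char: c
  2: cb$ee -> last char: e
  3: ecb$e -> last char: e
  4: eecb$ -> last char: $


BWT = bcee$


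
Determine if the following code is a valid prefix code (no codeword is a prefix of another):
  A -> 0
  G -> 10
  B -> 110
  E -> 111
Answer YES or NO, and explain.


Checking each pair (does one codeword prefix another?):
  A='0' vs G='10': no prefix
  A='0' vs B='110': no prefix
  A='0' vs E='111': no prefix
  G='10' vs A='0': no prefix
  G='10' vs B='110': no prefix
  G='10' vs E='111': no prefix
  B='110' vs A='0': no prefix
  B='110' vs G='10': no prefix
  B='110' vs E='111': no prefix
  E='111' vs A='0': no prefix
  E='111' vs G='10': no prefix
  E='111' vs B='110': no prefix
No violation found over all pairs.

YES -- this is a valid prefix code. No codeword is a prefix of any other codeword.


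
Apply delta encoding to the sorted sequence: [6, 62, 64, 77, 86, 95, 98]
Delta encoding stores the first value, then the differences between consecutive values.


First value: 6
Deltas:
  62 - 6 = 56
  64 - 62 = 2
  77 - 64 = 13
  86 - 77 = 9
  95 - 86 = 9
  98 - 95 = 3


Delta encoded: [6, 56, 2, 13, 9, 9, 3]


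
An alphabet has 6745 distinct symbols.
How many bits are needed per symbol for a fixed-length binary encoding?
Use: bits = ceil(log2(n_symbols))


log2(6745) = 12.7196
Bracket: 2^12 = 4096 < 6745 <= 2^13 = 8192
So ceil(log2(6745)) = 13

bits = ceil(log2(6745)) = ceil(12.7196) = 13 bits


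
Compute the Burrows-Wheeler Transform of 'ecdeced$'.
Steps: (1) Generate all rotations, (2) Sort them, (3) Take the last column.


Rotations (sorted):
  0: $ecdeced -> last char: d
  1: cdeced$e -> last char: e
  2: ced$ecde -> last char: e
  3: d$ecdece -> last char: e
  4: deced$ec -> last char: c
  5: ecdeced$ -> last char: $
  6: eced$ecd -> last char: d
  7: ed$ecdec -> last char: c


BWT = deeec$dc


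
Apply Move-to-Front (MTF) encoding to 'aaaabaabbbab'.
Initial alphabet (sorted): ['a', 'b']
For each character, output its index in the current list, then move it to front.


MTF encoding:
'a': index 0 in ['a', 'b'] -> ['a', 'b']
'a': index 0 in ['a', 'b'] -> ['a', 'b']
'a': index 0 in ['a', 'b'] -> ['a', 'b']
'a': index 0 in ['a', 'b'] -> ['a', 'b']
'b': index 1 in ['a', 'b'] -> ['b', 'a']
'a': index 1 in ['b', 'a'] -> ['a', 'b']
'a': index 0 in ['a', 'b'] -> ['a', 'b']
'b': index 1 in ['a', 'b'] -> ['b', 'a']
'b': index 0 in ['b', 'a'] -> ['b', 'a']
'b': index 0 in ['b', 'a'] -> ['b', 'a']
'a': index 1 in ['b', 'a'] -> ['a', 'b']
'b': index 1 in ['a', 'b'] -> ['b', 'a']


Output: [0, 0, 0, 0, 1, 1, 0, 1, 0, 0, 1, 1]
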